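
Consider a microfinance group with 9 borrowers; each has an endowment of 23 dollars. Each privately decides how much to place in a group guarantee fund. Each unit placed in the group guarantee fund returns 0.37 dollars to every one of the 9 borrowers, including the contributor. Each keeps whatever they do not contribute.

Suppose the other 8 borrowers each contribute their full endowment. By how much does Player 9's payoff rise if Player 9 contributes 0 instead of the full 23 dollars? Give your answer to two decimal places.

Switching from a contribution of 23 to 0 lets Player 9 keep an extra 23 dollars, but lowers the group guarantee fund by 23, which costs Player 9 their own share of that drop: 0.37 × 23 = 8.51.
Net gain = 23 − 8.51 = 14.49. The private return per contributed unit (0.37) is below 1, so free-riding is indeed the best response regardless of what the others do.

14.49 dollars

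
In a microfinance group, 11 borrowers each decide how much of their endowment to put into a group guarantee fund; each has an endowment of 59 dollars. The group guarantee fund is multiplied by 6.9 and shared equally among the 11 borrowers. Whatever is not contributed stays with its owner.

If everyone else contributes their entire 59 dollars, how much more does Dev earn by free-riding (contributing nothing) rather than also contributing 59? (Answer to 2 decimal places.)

21.99 dollars

Switching from a contribution of 59 to 0 lets Dev keep an extra 59 dollars, but lowers the group guarantee fund by 59, which costs Dev their own share of that drop: 6.9/11 × 59 = 37.01.
Net gain = 59 − 37.01 = 21.99. The private return per contributed unit (0.6273) is below 1, so free-riding is indeed the best response regardless of what the others do.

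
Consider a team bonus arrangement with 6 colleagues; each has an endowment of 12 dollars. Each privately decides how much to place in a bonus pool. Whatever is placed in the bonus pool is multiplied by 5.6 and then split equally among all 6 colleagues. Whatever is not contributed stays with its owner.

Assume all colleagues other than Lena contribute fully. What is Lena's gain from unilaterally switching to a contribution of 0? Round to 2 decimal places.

Switching from a contribution of 12 to 0 lets Lena keep an extra 12 dollars, but lowers the bonus pool by 12, which costs Lena their own share of that drop: 5.6/6 × 12 = 11.20.
Net gain = 12 − 11.20 = 0.80. The private return per contributed unit (0.9333) is below 1, so free-riding is indeed the best response regardless of what the others do.

0.80 dollars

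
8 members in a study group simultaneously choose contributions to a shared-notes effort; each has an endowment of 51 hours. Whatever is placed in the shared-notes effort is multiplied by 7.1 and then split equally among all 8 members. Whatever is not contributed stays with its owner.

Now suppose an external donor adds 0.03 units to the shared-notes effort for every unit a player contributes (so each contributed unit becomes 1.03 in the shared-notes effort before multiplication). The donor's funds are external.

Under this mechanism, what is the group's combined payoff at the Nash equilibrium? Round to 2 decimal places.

Even with the mechanism, each unit contributed returns only 7.1 × 1.03 / 8 = 0.9141 per unit of net cost, so contributing nothing is still dominant.
Everyone keeps their endowment and the group total is 8 × 51 = 408.

408.00 hours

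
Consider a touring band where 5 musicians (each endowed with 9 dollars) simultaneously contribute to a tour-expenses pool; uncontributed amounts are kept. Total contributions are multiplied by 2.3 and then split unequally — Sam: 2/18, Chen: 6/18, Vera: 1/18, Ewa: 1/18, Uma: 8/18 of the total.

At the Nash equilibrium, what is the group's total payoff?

For player j, contributing a unit is worthwhile iff 2.3 × (j's share) ≥ 1, i.e. iff j's share is at least 0.4348.
Uma alone (share 8/18) is above the threshold, contributing 9; the remaining 4 contribute 0. Total contributed: 9.
The tour-expenses pool pays out 2.3 × 9 = 20.70 in total (split across the unequal shares, but the aggregate is all that matters for the group sum).
The 4 free-riders keep 9 each, adding 36. Group total = 36 + 20.70 = 56.70.

56.70 dollars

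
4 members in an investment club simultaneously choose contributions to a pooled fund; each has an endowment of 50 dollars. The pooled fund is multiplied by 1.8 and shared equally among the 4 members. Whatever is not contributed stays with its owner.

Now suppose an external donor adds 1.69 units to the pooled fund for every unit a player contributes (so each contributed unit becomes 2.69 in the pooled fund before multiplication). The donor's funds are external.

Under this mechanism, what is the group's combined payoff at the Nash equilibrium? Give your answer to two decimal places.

968.40 dollars

The effective private return per unit is now 1.8 × 2.69 / 4 = 1.2105 > 1, so every player's dominant strategy flips to full contribution.
At the Nash equilibrium everyone contributes 50. Group total payoff = 1.8 × 2.69 × 200 = 968.40.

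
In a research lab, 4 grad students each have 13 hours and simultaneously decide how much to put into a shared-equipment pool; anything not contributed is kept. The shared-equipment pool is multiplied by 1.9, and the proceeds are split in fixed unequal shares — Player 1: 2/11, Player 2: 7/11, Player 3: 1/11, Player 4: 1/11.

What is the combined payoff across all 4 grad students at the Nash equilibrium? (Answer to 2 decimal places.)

For player j, contributing a unit is worthwhile iff 1.9 × (j's share) ≥ 1, i.e. iff j's share is at least 0.5263.
Player 2 alone (share 7/11) is above the threshold, contributing 13; the remaining 3 contribute 0. Total contributed: 13.
The shared-equipment pool pays out 1.9 × 13 = 24.70 in total (split across the unequal shares, but the aggregate is all that matters for the group sum).
The 3 free-riders keep 13 each, adding 39. Group total = 39 + 24.70 = 63.70.

63.70 hours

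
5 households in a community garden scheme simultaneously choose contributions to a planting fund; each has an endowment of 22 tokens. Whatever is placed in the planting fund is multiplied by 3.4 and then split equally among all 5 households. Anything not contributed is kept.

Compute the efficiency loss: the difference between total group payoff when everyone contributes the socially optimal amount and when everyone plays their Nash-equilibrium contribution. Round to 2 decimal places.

264.00 tokens

Each contributed unit returns 3.4/5 = 0.6800 to its contributor — below 1 — so contributing 0 is dominant for every player. At the Nash equilibrium everyone keeps their 22, and the group total is 5 × 22 = 110.
Each contributed unit returns 3.400 to the group as a whole (0.6800 to each of 5 players), which exceeds 1, so the social optimum is full contribution: group total = 3.400 × 110 = 374.00.
Efficiency loss = 374.00 − 110 = 264.00.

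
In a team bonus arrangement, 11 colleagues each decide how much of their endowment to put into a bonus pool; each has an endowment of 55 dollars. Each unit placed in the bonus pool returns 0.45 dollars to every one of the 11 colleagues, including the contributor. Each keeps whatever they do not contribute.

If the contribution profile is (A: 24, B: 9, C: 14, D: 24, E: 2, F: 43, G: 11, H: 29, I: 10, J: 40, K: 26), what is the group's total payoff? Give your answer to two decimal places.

1521.40 dollars

Total contributed: 24 + 9 + 14 + 24 + 2 + 43 + 11 + 29 + 10 + 40 + 26 = 232; total kept: 11 × 55 − 232 = 373.
The bonus pool pays out 0.45 × 11 × 232 = 1148.40 in aggregate.
Group total = 373 + 1148.40 = 1521.40.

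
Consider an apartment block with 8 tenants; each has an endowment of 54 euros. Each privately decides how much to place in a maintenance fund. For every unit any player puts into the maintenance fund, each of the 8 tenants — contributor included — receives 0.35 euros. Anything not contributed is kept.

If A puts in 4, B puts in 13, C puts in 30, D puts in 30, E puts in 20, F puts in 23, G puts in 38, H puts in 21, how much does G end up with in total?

78.65 euros

Total contributed: 4 + 13 + 30 + 30 + 20 + 23 + 38 + 21 = 179.
Each receives 0.35 × 179 = 62.65 from the maintenance fund.
G keeps 54 − 38 = 16, so G's payoff is 16 + 62.65 = 78.65.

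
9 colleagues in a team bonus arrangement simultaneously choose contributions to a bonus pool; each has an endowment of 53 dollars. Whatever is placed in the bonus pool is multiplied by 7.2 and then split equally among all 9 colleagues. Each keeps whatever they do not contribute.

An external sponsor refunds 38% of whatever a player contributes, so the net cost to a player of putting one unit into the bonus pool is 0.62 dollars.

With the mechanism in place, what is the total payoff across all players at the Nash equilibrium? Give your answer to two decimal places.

Under the mechanism each unit contributed yields (7.2/9) / 0.62 = 1.2903 back to its contributor per unit of net cost, which exceeds 1, making full contribution the dominant choice for everyone.
So the Nash equilibrium is full contribution by all 9; the group earns 9 × (53 × 0.38 + 7.2 × 53) = 3615.66.

3615.66 dollars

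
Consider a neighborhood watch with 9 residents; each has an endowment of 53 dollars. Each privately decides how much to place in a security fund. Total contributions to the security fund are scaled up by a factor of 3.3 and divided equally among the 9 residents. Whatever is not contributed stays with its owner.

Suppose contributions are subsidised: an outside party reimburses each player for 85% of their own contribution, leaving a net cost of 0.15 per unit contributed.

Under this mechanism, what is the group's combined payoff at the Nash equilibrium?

1979.55 dollars

With the mechanism, a contributed unit returns (3.3/9) / 0.15 = 2.4444 per unit of net cost to the contributor — now above 1 — so contributing fully is weakly dominant for every player.
At the Nash equilibrium everyone contributes 53. Group total payoff = 9 × (53 × 0.85 + 3.3 × 53) = 1979.55.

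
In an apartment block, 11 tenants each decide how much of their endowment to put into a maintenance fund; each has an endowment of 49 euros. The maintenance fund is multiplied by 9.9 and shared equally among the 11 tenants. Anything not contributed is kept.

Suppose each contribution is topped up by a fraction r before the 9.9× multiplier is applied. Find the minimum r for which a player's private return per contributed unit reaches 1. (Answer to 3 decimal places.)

With matching at rate r, one contributed unit becomes (1 + r) in the maintenance fund and returns 9.9 × (1 + r) / 11 to the contributor.
Setting this equal to 1: 1 + r = 11/9.9 = 1.1111.
So the minimum matching rate is r = 1.1111 − 1 = 0.111.

0.111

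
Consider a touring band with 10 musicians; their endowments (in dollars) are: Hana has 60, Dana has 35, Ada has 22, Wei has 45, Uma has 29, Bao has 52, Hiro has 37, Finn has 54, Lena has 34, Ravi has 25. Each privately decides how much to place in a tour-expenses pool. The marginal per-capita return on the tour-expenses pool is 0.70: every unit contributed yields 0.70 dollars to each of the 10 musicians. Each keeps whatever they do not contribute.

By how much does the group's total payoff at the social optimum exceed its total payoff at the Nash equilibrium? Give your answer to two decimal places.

The private return per contributed unit is 0.70 < 1 for everyone, so the Nash equilibrium is zero contribution and the group total is Σ E_j = 60 + 35 + 22 + 45 + 29 + 52 + 37 + 54 + 34 + 25 = 393.
Each contributed unit returns 7.000 to the group, so the social optimum is full contribution by everyone: group total = 7.000 × 393 = 2751.00.
Efficiency loss = (7.000 − 1) × 393 = 2358.00.

2358.00 dollars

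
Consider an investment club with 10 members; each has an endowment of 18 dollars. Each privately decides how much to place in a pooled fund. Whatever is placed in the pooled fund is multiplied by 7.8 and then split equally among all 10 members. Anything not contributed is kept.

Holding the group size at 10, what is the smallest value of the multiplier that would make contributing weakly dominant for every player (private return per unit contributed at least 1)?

A contributed unit returns (multiplier)/10 to its contributor.
This reaches 1 exactly when the multiplier is 10.

10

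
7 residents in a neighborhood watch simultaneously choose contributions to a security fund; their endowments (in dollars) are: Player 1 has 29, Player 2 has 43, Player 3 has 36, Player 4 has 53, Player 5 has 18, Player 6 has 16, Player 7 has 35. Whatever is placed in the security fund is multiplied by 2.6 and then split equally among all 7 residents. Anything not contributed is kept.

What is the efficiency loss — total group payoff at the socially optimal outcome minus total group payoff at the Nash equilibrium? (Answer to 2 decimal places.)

368.00 dollars

The private return per contributed unit is 2.6/7 = 0.3714 < 1 for every player regardless of endowment, so the Nash equilibrium is zero contribution and the group total is Σ E_j = 29 + 43 + 36 + 53 + 18 + 16 + 35 = 230.
Each contributed unit returns 2.600 to the group, so the social optimum is full contribution by everyone: group total = 2.600 × 230 = 598.00.
Efficiency loss = (2.600 − 1) × 230 = 368.00.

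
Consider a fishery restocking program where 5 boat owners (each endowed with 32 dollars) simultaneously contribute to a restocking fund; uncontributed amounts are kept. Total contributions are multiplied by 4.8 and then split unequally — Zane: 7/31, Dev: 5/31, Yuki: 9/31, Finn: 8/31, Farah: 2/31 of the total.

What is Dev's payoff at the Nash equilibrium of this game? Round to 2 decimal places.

106.32 dollars

A player with share s gets back 4.8·s per unit contributed, so full contribution is dominant for anyone with s > 1/4.8 = 0.2083 and zero contribution is dominant for anyone below.
The shares above 0.2083 belong to Zane, Yuki and Finn, contributing 32 each; the remaining 2 contribute 0. Total contributed: 96.
Dev keeps 32 and receives 4.8 × 96 × 5/31 = 74.32 from the restocking fund, for a payoff of 106.32.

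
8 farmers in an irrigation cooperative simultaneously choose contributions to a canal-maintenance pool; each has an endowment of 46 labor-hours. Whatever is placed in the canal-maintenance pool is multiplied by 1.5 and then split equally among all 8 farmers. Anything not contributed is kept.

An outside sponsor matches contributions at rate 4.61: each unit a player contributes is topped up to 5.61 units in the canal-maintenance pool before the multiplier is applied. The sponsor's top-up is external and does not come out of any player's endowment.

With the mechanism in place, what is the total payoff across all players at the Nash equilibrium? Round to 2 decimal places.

The effective private return per unit is now 1.5 × 5.61 / 8 = 1.0519 > 1, so every player's dominant strategy flips to full contribution.
At the Nash equilibrium everyone contributes 46. Group total payoff = 1.5 × 5.61 × 368 = 3096.72.

3096.72 labor-hours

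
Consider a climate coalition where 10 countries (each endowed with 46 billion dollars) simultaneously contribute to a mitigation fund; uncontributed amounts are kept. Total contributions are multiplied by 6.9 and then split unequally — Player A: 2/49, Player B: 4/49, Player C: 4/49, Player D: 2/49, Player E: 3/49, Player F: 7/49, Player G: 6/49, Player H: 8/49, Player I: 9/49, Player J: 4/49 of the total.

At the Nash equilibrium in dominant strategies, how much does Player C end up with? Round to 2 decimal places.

97.82 billion dollars

Each unit j contributes comes back to j as 6.9 × (j's share), so j prefers to contribute only if that share exceeds 1/6.9 = 0.1449; otherwise keeping the unit dominates.
The shares above 0.1449 belong to Player H and Player I, contributing 46 each; the remaining 8 contribute 0. Total contributed: 92.
Player C keeps 46 and receives 6.9 × 92 × 4/49 = 51.82 from the mitigation fund, for a payoff of 97.82.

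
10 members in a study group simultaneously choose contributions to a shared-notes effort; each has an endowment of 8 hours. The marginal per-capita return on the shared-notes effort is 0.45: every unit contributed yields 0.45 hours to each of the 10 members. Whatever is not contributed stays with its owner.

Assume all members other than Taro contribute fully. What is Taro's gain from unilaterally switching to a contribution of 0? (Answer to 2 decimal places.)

Switching from a contribution of 8 to 0 lets Taro keep an extra 8 hours, but lowers the shared-notes effort by 8, which costs Taro their own share of that drop: 0.45 × 8 = 3.60.
Net gain = 8 − 3.60 = 4.40. The private return per contributed unit (0.45) is below 1, so free-riding is indeed the best response regardless of what the others do.

4.40 hours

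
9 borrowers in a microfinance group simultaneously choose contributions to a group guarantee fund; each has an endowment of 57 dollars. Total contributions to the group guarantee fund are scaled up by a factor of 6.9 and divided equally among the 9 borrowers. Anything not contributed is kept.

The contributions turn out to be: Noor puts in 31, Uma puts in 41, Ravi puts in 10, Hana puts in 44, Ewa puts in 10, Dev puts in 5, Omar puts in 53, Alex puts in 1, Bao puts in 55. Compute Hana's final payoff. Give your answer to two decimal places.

Total contributed: 31 + 41 + 10 + 44 + 10 + 5 + 53 + 1 + 55 = 250.
Each receives 6.9 × 250 / 9 = 191.67 from the group guarantee fund.
Hana keeps 57 − 44 = 13, so Hana's payoff is 13 + 191.67 = 204.67.

204.67 dollars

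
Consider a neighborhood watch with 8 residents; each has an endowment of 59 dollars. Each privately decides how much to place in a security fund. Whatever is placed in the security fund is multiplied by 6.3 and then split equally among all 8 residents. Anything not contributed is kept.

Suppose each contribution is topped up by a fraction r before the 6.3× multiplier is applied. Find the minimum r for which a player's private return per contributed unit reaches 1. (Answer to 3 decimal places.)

With matching at rate r, one contributed unit becomes (1 + r) in the security fund and returns 6.3 × (1 + r) / 8 to the contributor.
Setting this equal to 1: 1 + r = 8/6.3 = 1.2698.
So the minimum matching rate is r = 1.2698 − 1 = 0.270.

0.270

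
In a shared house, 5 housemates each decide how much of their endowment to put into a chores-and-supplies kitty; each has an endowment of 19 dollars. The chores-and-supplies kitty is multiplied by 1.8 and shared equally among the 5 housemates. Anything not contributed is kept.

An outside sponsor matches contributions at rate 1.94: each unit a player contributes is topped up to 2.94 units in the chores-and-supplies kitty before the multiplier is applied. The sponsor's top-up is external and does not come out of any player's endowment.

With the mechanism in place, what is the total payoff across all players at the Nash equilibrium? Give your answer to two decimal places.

The effective private return per unit is now 1.8 × 2.94 / 5 = 1.0584 > 1, so every player's dominant strategy flips to full contribution.
At the Nash equilibrium everyone contributes 19. Group total payoff = 1.8 × 2.94 × 95 = 502.74.

502.74 dollars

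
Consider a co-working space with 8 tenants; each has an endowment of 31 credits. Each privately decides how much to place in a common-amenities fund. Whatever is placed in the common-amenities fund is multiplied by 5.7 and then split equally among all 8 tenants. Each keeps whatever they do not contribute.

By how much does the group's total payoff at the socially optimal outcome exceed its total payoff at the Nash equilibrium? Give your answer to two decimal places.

1165.60 credits

Each contributed unit returns 5.7/8 = 0.7125 to its contributor — below 1 — so contributing 0 is dominant for every player. At the Nash equilibrium everyone keeps their 31, and the group total is 8 × 31 = 248.
Each contributed unit returns 5.700 to the group as a whole (0.7125 to each of 8 players), which exceeds 1, so the social optimum is full contribution: group total = 5.700 × 248 = 1413.60.
Efficiency loss = 1413.60 − 248 = 1165.60.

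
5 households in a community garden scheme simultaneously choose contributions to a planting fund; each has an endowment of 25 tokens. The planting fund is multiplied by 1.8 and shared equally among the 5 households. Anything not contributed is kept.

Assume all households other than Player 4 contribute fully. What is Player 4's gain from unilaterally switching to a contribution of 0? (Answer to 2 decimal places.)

Switching from a contribution of 25 to 0 lets Player 4 keep an extra 25 tokens, but lowers the planting fund by 25, which costs Player 4 their own share of that drop: 1.8/5 × 25 = 9.00.
Net gain = 25 − 9.00 = 16.00. The private return per contributed unit (0.3600) is below 1, so free-riding is indeed the best response regardless of what the others do.

16.00 tokens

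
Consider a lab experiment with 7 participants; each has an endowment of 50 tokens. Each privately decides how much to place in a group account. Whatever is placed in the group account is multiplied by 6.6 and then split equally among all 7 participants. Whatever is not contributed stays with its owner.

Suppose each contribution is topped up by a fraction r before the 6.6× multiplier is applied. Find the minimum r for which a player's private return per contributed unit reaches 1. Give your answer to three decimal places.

With matching at rate r, one contributed unit becomes (1 + r) in the group account and returns 6.6 × (1 + r) / 7 to the contributor.
Setting this equal to 1: 1 + r = 7/6.6 = 1.0606.
So the minimum matching rate is r = 1.0606 − 1 = 0.061.

0.061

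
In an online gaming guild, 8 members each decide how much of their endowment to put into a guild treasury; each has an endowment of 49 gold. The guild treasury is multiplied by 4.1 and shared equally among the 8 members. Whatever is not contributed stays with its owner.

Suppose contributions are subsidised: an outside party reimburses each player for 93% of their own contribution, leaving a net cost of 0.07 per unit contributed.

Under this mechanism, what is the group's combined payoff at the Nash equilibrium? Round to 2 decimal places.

Under the mechanism each unit contributed yields (4.1/8) / 0.07 = 7.3214 back to its contributor per unit of net cost, which exceeds 1, making full contribution the dominant choice for everyone.
At the Nash equilibrium everyone contributes 49. Group total payoff = 8 × (49 × 0.93 + 4.1 × 49) = 1971.76.

1971.76 gold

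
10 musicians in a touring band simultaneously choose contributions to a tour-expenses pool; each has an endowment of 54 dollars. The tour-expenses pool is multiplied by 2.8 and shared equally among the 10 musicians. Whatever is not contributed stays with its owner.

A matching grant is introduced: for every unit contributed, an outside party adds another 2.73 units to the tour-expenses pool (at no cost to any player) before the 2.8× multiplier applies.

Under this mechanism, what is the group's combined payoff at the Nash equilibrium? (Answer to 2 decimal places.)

5639.76 dollars

Under the mechanism each unit contributed yields 2.8 × 3.73 / 10 = 1.0444 back to its contributor per unit of net cost, which exceeds 1, making full contribution the dominant choice for everyone.
So the Nash equilibrium is full contribution by all 10; the group earns 2.8 × 3.73 × 540 = 5639.76.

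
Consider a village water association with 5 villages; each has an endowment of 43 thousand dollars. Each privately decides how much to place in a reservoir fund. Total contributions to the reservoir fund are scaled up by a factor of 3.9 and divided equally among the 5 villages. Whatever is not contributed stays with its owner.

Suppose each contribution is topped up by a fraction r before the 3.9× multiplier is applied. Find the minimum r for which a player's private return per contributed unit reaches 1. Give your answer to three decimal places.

With matching at rate r, one contributed unit becomes (1 + r) in the reservoir fund and returns 3.9 × (1 + r) / 5 to the contributor.
Setting this equal to 1: 1 + r = 5/3.9 = 1.2821.
So the minimum matching rate is r = 1.2821 − 1 = 0.282.

0.282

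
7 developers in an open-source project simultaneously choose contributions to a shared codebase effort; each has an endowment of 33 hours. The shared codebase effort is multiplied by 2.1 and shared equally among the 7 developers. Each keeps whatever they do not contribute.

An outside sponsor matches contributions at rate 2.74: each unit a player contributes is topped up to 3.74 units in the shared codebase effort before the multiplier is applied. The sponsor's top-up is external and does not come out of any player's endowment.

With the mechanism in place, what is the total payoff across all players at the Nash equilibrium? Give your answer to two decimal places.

The effective private return per unit is now 2.1 × 3.74 / 7 = 1.1220 > 1, so every player's dominant strategy flips to full contribution.
At the Nash equilibrium everyone contributes 33. Group total payoff = 2.1 × 3.74 × 231 = 1814.27.

1814.27 hours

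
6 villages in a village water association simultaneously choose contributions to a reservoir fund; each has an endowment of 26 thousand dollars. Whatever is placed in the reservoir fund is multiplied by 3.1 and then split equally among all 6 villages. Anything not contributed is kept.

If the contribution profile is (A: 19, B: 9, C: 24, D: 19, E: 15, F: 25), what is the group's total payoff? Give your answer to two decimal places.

Total contributed: 19 + 9 + 24 + 19 + 15 + 25 = 111; total kept: 6 × 26 − 111 = 45.
The reservoir fund pays out 3.1 × 111 = 344.10 in aggregate.
Group total = 45 + 344.10 = 389.10.

389.10 thousand dollars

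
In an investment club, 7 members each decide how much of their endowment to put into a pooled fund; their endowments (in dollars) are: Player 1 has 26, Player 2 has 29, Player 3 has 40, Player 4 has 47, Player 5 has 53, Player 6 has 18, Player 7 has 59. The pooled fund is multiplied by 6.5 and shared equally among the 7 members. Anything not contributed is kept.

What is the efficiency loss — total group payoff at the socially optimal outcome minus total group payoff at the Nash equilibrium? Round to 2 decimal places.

1496.00 dollars

The private return per contributed unit is 6.5/7 = 0.9286 < 1 for every player regardless of endowment, so the Nash equilibrium is zero contribution and the group total is Σ E_j = 26 + 29 + 40 + 47 + 53 + 18 + 59 = 272.
Each contributed unit returns 6.500 to the group, so the social optimum is full contribution by everyone: group total = 6.500 × 272 = 1768.00.
Efficiency loss = (6.500 − 1) × 272 = 1496.00.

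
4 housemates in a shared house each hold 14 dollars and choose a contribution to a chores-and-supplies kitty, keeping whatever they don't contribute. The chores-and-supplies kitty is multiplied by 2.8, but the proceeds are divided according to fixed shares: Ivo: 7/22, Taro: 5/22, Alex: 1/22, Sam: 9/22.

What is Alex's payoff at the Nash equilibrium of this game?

15.78 dollars

For player j, contributing a unit is worthwhile iff 2.8 × (j's share) ≥ 1, i.e. iff j's share is at least 0.3571.
The only share above 0.3571 is Sam's 9/22, contributing 14; the remaining 3 contribute 0. Total contributed: 14.
Alex keeps 14 and receives 2.8 × 14 × 1/22 = 1.78 from the chores-and-supplies kitty, for a payoff of 15.78.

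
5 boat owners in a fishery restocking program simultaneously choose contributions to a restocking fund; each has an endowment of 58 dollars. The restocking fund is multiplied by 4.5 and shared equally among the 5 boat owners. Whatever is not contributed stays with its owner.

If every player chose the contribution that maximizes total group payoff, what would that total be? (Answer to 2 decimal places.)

1305.00 dollars

Each contributed unit returns 4.500 to the group as a whole (0.9000 to each of 5 players), which exceeds 1, so the social optimum is full contribution: group total = 4.500 × 290 = 1305.00.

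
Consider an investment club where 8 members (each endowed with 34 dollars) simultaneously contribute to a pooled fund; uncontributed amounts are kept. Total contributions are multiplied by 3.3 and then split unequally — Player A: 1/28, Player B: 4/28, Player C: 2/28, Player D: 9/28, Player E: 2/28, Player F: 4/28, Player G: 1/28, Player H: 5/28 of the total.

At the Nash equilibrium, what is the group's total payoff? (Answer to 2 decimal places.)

Each unit j contributes comes back to j as 3.3 × (j's share), so j prefers to contribute only if that share exceeds 1/3.3 = 0.3030; otherwise keeping the unit dominates.
The only share above 0.3030 is Player D's 9/28, contributing 34; the remaining 7 contribute 0. Total contributed: 34.
The pooled fund pays out 3.3 × 34 = 112.20 in total (split across the unequal shares, but the aggregate is all that matters for the group sum).
The 7 free-riders keep 34 each, adding 238. Group total = 238 + 112.20 = 350.20.

350.20 dollars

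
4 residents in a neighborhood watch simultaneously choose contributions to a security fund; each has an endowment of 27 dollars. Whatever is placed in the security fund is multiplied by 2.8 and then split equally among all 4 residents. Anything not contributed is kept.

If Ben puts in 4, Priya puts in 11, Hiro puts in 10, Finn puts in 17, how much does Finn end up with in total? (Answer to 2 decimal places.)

39.40 dollars

Total contributed: 4 + 11 + 10 + 17 = 42.
Each receives 2.8 × 42 / 4 = 29.40 from the security fund.
Finn keeps 27 − 17 = 10, so Finn's payoff is 10 + 29.40 = 39.40.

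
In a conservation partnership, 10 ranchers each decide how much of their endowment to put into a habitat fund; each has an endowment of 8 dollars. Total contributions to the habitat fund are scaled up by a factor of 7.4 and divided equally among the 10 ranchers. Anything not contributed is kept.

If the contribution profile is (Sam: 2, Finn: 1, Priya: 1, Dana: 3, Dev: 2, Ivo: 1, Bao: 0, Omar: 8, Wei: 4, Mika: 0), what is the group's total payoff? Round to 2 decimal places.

220.80 dollars

Total contributed: 2 + 1 + 1 + 3 + 2 + 1 + 0 + 8 + 4 + 0 = 22; total kept: 10 × 8 − 22 = 58.
The habitat fund pays out 7.4 × 22 = 162.80 in aggregate.
Group total = 58 + 162.80 = 220.80.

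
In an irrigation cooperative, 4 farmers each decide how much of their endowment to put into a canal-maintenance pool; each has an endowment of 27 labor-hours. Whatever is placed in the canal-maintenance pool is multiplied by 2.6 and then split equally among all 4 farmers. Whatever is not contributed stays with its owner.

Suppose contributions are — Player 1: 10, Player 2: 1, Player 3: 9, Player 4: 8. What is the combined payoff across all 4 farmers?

152.80 labor-hours

Total contributed: 10 + 1 + 9 + 8 = 28; total kept: 4 × 27 − 28 = 80.
The canal-maintenance pool pays out 2.6 × 28 = 72.80 in aggregate.
Group total = 80 + 72.80 = 152.80.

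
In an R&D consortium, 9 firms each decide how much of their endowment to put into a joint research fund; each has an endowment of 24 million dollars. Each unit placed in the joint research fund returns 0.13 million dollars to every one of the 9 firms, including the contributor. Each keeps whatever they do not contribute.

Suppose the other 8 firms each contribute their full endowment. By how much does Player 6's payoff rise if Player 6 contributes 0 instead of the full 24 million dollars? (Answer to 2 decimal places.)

Switching from a contribution of 24 to 0 lets Player 6 keep an extra 24 million dollars, but lowers the joint research fund by 24, which costs Player 6 their own share of that drop: 0.13 × 24 = 3.12.
Net gain = 24 − 3.12 = 20.88. The private return per contributed unit (0.13) is below 1, so free-riding is indeed the best response regardless of what the others do.

20.88 million dollars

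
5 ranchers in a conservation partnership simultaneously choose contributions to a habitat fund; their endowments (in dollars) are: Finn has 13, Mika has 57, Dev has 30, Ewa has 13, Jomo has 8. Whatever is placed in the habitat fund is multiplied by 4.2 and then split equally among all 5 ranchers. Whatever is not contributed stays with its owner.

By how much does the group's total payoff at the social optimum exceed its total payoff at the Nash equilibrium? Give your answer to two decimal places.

387.20 dollars

The private return per contributed unit is 4.2/5 = 0.8400 < 1 for every player regardless of endowment, so the Nash equilibrium is zero contribution and the group total is Σ E_j = 13 + 57 + 30 + 13 + 8 = 121.
Each contributed unit returns 4.200 to the group, so the social optimum is full contribution by everyone: group total = 4.200 × 121 = 508.20.
Efficiency loss = (4.200 − 1) × 121 = 387.20.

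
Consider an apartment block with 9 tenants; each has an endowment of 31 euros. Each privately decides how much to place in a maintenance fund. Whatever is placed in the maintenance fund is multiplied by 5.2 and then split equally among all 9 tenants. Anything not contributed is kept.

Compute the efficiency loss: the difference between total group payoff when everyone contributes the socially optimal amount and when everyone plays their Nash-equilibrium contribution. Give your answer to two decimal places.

Each contributed unit returns 5.2/9 = 0.5778 to its contributor — below 1 — so contributing 0 is dominant for every player. At the Nash equilibrium everyone keeps their 31, and the group total is 9 × 31 = 279.
Each contributed unit returns 5.200 to the group as a whole (0.5778 to each of 9 players), which exceeds 1, so the social optimum is full contribution: group total = 5.200 × 279 = 1450.80.
Efficiency loss = 1450.80 − 279 = 1171.80.

1171.80 euros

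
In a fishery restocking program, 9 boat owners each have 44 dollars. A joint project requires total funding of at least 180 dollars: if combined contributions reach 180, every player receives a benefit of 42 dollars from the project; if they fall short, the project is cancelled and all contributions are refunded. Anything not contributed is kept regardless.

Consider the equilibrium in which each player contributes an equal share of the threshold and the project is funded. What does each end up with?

Equal share of the threshold: 180/9 = 20.
At this profile no one gains by cutting their contribution: any cut drops the total below 180, the project is cancelled, contributions are refunded, and the deviator ends with 44, which is less than 44 − 20 + 42 = 66. Contributing more than 20 just wastes the excess. So contributing exactly 20 is a best response.
Each player's payoff: 44 − 20 + 42 = 66.

66 dollars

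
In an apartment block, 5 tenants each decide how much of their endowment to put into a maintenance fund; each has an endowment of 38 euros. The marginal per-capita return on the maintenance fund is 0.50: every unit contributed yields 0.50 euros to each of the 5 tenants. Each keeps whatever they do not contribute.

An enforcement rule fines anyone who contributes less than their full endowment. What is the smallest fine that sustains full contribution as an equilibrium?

19.00 euros

Given the others contribute fully, the best deviation is to contribute 0 (any partial contribution still incurs the fine and gives up units whose private return 0.50 is below 1).
Deviating from 38 to 0 saves 38 euros but forfeits the deviator's share of the drop in the maintenance fund: 0.50 × 38 = 19.00.
So the deviation gain is 38 − 19.00 = 19.00, and the fine must be at least 19.00 euros to wipe it out.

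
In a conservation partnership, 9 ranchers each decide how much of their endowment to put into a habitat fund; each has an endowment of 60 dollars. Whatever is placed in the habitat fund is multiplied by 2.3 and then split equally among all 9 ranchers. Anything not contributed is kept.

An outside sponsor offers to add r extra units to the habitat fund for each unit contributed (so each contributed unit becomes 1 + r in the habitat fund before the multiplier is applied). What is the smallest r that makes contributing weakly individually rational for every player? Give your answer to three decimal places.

With matching at rate r, one contributed unit becomes (1 + r) in the habitat fund and returns 2.3 × (1 + r) / 9 to the contributor.
Setting this equal to 1: 1 + r = 9/2.3 = 3.9130.
So the minimum matching rate is r = 3.9130 − 1 = 2.913.

2.913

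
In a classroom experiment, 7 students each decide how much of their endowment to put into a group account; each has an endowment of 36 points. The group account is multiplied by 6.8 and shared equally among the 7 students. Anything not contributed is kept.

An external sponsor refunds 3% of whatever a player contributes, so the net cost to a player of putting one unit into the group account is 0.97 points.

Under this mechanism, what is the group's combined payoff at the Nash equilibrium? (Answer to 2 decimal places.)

1721.16 points

The effective private return per unit is now (6.8/7) / 0.97 = 1.0015 > 1, so every player's dominant strategy flips to full contribution.
So the Nash equilibrium is full contribution by all 7; the group earns 7 × (36 × 0.03 + 6.8 × 36) = 1721.16.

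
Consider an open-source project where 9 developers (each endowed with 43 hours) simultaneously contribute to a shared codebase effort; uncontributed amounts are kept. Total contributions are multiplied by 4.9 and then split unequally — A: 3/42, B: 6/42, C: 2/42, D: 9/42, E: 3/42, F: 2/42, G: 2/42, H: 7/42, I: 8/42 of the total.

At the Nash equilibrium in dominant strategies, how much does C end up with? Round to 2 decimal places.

For player j, contributing a unit is worthwhile iff 4.9 × (j's share) ≥ 1, i.e. iff j's share is at least 0.2041.
The only share above 0.2041 is D's 9/42, contributing 43; the remaining 8 contribute 0. Total contributed: 43.
C keeps 43 and receives 4.9 × 43 × 2/42 = 10.03 from the shared codebase effort, for a payoff of 53.03.

53.03 hours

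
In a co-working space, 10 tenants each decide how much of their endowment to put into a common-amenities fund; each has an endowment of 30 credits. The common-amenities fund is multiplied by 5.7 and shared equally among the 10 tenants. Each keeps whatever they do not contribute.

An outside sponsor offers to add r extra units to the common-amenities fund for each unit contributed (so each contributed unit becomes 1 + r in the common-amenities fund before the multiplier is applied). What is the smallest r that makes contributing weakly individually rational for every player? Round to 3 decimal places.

With matching at rate r, one contributed unit becomes (1 + r) in the common-amenities fund and returns 5.7 × (1 + r) / 10 to the contributor.
Setting this equal to 1: 1 + r = 10/5.7 = 1.7544.
So the minimum matching rate is r = 1.7544 − 1 = 0.754.

0.754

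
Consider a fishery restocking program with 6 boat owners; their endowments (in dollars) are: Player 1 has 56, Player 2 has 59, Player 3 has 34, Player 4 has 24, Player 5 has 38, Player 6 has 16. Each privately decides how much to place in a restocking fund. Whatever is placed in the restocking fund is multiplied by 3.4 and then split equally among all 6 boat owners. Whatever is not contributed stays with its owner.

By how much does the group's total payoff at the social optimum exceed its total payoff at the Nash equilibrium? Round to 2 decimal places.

The private return per contributed unit is 3.4/6 = 0.5667 < 1 for every player regardless of endowment, so the Nash equilibrium is zero contribution and the group total is Σ E_j = 56 + 59 + 34 + 24 + 38 + 16 = 227.
Each contributed unit returns 3.400 to the group, so the social optimum is full contribution by everyone: group total = 3.400 × 227 = 771.80.
Efficiency loss = (3.400 − 1) × 227 = 544.80.

544.80 dollars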